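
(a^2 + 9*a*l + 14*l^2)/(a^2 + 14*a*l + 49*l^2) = (a + 2*l)/(a + 7*l)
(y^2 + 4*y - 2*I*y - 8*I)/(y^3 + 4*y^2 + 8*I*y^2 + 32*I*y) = (y - 2*I)/(y*(y + 8*I))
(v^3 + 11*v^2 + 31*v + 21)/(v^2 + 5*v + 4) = (v^2 + 10*v + 21)/(v + 4)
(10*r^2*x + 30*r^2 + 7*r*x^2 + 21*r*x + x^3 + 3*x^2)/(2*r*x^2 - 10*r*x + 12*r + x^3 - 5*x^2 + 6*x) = (5*r*x + 15*r + x^2 + 3*x)/(x^2 - 5*x + 6)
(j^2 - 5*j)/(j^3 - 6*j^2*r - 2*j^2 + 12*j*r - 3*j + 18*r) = j*(j - 5)/(j^3 - 6*j^2*r - 2*j^2 + 12*j*r - 3*j + 18*r)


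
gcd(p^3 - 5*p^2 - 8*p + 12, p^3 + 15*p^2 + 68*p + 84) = p + 2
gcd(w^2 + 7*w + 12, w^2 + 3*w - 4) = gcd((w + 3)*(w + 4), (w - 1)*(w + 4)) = w + 4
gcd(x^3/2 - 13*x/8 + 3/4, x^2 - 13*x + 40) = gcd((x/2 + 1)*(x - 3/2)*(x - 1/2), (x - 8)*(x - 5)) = 1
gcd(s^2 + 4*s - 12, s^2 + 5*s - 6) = s + 6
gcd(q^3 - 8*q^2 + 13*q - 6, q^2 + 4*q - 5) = q - 1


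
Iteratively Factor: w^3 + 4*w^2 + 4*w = (w + 2)*(w^2 + 2*w) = (w + 2)^2*(w)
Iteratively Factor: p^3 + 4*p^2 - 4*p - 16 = (p - 2)*(p^2 + 6*p + 8) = (p - 2)*(p + 4)*(p + 2)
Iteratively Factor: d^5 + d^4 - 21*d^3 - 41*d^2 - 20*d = (d + 4)*(d^4 - 3*d^3 - 9*d^2 - 5*d) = (d + 1)*(d + 4)*(d^3 - 4*d^2 - 5*d) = (d - 5)*(d + 1)*(d + 4)*(d^2 + d) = (d - 5)*(d + 1)^2*(d + 4)*(d)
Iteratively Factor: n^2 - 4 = (n + 2)*(n - 2)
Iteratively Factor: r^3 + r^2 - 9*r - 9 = (r - 3)*(r^2 + 4*r + 3) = (r - 3)*(r + 1)*(r + 3)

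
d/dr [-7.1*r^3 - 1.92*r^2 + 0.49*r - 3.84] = -21.3*r^2 - 3.84*r + 0.49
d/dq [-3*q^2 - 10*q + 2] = -6*q - 10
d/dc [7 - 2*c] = -2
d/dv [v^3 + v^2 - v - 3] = 3*v^2 + 2*v - 1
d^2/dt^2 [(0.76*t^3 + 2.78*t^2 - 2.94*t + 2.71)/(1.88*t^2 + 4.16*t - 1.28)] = (-34.30368*t^3 + 73.327008*t^2 + 92.188416*t + 84.63872)/(6.644672*t^6 + 44.109312*t^5 + 84.031488*t^4 + 11.927552*t^3 - 57.212928*t^2 + 20.447232*t - 2.097152)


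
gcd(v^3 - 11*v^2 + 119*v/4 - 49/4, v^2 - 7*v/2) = v - 7/2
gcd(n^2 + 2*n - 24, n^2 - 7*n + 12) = n - 4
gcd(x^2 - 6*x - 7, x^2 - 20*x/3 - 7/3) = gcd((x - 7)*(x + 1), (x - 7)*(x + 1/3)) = x - 7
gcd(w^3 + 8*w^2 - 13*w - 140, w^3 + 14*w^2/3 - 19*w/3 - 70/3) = w + 5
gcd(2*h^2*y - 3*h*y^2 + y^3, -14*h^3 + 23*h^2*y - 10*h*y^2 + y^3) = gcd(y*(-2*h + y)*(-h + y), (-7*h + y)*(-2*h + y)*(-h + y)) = 2*h^2 - 3*h*y + y^2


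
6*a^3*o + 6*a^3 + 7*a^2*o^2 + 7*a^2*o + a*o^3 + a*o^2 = (a + o)*(6*a + o)*(a*o + a)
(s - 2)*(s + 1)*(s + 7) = s^3 + 6*s^2 - 9*s - 14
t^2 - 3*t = t*(t - 3)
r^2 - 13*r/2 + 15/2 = (r - 5)*(r - 3/2)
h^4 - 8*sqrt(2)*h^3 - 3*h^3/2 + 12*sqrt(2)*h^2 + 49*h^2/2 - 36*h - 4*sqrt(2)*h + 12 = (h - 1)*(h - 1/2)*(h - 6*sqrt(2))*(h - 2*sqrt(2))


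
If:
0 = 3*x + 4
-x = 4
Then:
No Solution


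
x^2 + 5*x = x*(x + 5)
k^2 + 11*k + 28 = (k + 4)*(k + 7)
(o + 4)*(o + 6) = o^2 + 10*o + 24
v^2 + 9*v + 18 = (v + 3)*(v + 6)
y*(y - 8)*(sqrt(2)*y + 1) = sqrt(2)*y^3 - 8*sqrt(2)*y^2 + y^2 - 8*y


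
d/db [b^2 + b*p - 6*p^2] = 2*b + p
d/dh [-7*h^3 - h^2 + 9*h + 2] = -21*h^2 - 2*h + 9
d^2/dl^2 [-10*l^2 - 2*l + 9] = -20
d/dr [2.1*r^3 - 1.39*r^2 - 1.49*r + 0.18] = 6.3*r^2 - 2.78*r - 1.49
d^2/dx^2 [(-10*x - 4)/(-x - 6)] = -112/(x + 6)^3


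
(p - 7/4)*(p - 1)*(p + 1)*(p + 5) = p^4 + 13*p^3/4 - 39*p^2/4 - 13*p/4 + 35/4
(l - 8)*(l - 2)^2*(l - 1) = l^4 - 13*l^3 + 48*l^2 - 68*l + 32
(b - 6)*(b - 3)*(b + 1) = b^3 - 8*b^2 + 9*b + 18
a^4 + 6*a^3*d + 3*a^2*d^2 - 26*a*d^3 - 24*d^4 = (a - 2*d)*(a + d)*(a + 3*d)*(a + 4*d)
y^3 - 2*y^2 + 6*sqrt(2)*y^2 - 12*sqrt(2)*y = y*(y - 2)*(y + 6*sqrt(2))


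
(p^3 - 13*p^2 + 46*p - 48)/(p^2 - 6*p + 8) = (p^2 - 11*p + 24)/(p - 4)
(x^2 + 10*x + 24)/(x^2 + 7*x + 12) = (x + 6)/(x + 3)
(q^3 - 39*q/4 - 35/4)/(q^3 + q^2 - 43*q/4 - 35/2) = (q + 1)/(q + 2)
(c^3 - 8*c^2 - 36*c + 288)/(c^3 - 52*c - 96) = (c - 6)/(c + 2)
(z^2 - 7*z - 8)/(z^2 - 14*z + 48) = (z + 1)/(z - 6)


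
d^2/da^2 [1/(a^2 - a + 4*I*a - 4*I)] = 2*(-a^2 + a - 4*I*a + (2*a - 1 + 4*I)^2 + 4*I)/(a^2 - a + 4*I*a - 4*I)^3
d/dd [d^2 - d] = 2*d - 1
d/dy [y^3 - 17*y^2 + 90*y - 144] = 3*y^2 - 34*y + 90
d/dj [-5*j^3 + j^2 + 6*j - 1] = -15*j^2 + 2*j + 6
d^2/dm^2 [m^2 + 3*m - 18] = 2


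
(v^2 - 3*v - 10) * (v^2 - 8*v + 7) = v^4 - 11*v^3 + 21*v^2 + 59*v - 70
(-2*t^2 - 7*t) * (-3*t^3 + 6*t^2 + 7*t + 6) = 6*t^5 + 9*t^4 - 56*t^3 - 61*t^2 - 42*t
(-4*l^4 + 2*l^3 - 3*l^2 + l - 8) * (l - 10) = -4*l^5 + 42*l^4 - 23*l^3 + 31*l^2 - 18*l + 80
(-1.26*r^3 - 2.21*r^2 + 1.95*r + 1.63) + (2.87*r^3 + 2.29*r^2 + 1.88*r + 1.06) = 1.61*r^3 + 0.0800000000000001*r^2 + 3.83*r + 2.69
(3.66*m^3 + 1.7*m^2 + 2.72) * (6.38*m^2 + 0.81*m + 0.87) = 23.3508*m^5 + 13.8106*m^4 + 4.5612*m^3 + 18.8326*m^2 + 2.2032*m + 2.3664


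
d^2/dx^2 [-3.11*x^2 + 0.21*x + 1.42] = -6.22000000000000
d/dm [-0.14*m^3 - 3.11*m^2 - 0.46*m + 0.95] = -0.42*m^2 - 6.22*m - 0.46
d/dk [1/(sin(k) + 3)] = -cos(k)/(sin(k) + 3)^2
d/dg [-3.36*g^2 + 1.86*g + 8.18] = 1.86 - 6.72*g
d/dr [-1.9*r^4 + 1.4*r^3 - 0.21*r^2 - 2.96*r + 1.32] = -7.6*r^3 + 4.2*r^2 - 0.42*r - 2.96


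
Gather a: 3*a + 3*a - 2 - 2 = 6*a - 4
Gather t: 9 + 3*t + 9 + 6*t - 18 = 9*t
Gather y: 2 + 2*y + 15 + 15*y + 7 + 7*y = 24*y + 24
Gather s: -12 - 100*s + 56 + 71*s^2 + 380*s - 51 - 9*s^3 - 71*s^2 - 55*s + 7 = -9*s^3 + 225*s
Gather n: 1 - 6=-5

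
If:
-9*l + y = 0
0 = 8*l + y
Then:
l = 0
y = 0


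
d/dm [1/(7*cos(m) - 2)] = 7*sin(m)/(7*cos(m) - 2)^2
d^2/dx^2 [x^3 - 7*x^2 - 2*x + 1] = 6*x - 14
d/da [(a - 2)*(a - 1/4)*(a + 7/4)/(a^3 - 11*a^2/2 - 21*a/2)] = (-160*a^4 - 452*a^3 - 521*a^2 + 308*a + 294)/(8*a^2*(4*a^4 - 44*a^3 + 37*a^2 + 462*a + 441))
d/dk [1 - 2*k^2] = -4*k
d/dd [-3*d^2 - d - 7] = -6*d - 1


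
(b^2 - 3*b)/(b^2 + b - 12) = b/(b + 4)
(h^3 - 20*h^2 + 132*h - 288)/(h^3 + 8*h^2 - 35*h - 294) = (h^2 - 14*h + 48)/(h^2 + 14*h + 49)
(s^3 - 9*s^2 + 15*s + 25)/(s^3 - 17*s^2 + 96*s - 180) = (s^2 - 4*s - 5)/(s^2 - 12*s + 36)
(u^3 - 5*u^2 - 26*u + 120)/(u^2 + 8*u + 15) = (u^2 - 10*u + 24)/(u + 3)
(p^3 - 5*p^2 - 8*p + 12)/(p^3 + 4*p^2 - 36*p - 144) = (p^2 + p - 2)/(p^2 + 10*p + 24)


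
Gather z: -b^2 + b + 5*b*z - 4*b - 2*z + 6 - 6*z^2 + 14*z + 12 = -b^2 - 3*b - 6*z^2 + z*(5*b + 12) + 18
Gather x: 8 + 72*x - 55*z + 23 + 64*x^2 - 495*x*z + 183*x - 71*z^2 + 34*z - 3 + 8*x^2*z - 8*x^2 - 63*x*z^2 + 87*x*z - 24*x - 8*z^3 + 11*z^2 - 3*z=x^2*(8*z + 56) + x*(-63*z^2 - 408*z + 231) - 8*z^3 - 60*z^2 - 24*z + 28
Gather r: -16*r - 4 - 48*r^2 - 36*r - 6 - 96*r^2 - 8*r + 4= -144*r^2 - 60*r - 6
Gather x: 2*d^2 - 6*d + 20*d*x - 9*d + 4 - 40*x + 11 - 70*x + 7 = 2*d^2 - 15*d + x*(20*d - 110) + 22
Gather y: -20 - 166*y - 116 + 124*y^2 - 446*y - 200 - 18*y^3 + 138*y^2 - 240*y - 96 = -18*y^3 + 262*y^2 - 852*y - 432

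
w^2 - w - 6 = (w - 3)*(w + 2)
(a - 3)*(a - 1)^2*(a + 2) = a^4 - 3*a^3 - 3*a^2 + 11*a - 6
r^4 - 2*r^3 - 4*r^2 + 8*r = r*(r - 2)^2*(r + 2)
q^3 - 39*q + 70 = (q - 5)*(q - 2)*(q + 7)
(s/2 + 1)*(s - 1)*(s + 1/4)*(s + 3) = s^4/2 + 17*s^3/8 + s^2 - 23*s/8 - 3/4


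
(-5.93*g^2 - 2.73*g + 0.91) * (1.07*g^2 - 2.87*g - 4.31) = -6.3451*g^4 + 14.098*g^3 + 34.3671*g^2 + 9.1546*g - 3.9221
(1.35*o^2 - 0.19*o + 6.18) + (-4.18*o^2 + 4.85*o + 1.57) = -2.83*o^2 + 4.66*o + 7.75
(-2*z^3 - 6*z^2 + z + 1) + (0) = -2*z^3 - 6*z^2 + z + 1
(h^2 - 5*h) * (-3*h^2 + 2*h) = -3*h^4 + 17*h^3 - 10*h^2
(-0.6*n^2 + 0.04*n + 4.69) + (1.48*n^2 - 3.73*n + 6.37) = 0.88*n^2 - 3.69*n + 11.06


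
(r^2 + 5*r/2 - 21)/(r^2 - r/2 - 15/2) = (-2*r^2 - 5*r + 42)/(-2*r^2 + r + 15)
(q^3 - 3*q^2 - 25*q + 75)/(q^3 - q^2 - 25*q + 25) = (q - 3)/(q - 1)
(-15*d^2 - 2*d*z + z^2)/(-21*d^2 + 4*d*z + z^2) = (-15*d^2 - 2*d*z + z^2)/(-21*d^2 + 4*d*z + z^2)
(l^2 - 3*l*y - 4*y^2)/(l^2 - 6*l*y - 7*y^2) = (-l + 4*y)/(-l + 7*y)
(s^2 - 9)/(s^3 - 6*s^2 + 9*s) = (s + 3)/(s*(s - 3))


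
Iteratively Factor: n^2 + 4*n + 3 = (n + 3)*(n + 1)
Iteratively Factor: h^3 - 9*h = (h - 3)*(h^2 + 3*h) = (h - 3)*(h + 3)*(h)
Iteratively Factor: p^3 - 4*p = (p + 2)*(p^2 - 2*p) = (p - 2)*(p + 2)*(p)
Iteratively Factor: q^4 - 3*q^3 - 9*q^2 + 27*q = (q)*(q^3 - 3*q^2 - 9*q + 27) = q*(q - 3)*(q^2 - 9) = q*(q - 3)^2*(q + 3)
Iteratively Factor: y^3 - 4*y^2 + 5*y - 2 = (y - 1)*(y^2 - 3*y + 2) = (y - 1)^2*(y - 2)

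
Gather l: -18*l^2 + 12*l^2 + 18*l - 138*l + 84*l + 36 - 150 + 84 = -6*l^2 - 36*l - 30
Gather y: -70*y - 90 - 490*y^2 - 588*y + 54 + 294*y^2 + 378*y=-196*y^2 - 280*y - 36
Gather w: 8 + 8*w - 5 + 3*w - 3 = 11*w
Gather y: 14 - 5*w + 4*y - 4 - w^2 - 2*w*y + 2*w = -w^2 - 3*w + y*(4 - 2*w) + 10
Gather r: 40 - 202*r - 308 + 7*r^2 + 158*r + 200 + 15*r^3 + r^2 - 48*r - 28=15*r^3 + 8*r^2 - 92*r - 96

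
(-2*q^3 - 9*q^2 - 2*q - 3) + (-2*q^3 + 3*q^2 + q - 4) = -4*q^3 - 6*q^2 - q - 7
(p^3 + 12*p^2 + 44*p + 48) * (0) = 0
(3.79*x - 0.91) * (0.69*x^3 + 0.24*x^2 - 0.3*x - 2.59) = 2.6151*x^4 + 0.2817*x^3 - 1.3554*x^2 - 9.5431*x + 2.3569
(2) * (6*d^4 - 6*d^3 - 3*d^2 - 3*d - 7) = 12*d^4 - 12*d^3 - 6*d^2 - 6*d - 14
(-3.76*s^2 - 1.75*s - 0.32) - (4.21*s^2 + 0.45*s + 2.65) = -7.97*s^2 - 2.2*s - 2.97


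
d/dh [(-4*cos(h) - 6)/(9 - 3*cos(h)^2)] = 4*(cos(h)^2 + 3*cos(h) + 3)*sin(h)/(3*(cos(h)^2 - 3)^2)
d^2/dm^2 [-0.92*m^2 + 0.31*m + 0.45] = -1.84000000000000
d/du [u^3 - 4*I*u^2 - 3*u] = 3*u^2 - 8*I*u - 3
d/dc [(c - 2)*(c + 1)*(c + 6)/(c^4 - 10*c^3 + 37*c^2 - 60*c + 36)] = (-c^3 - 17*c^2 + 8*c + 84)/(c^5 - 13*c^4 + 67*c^3 - 171*c^2 + 216*c - 108)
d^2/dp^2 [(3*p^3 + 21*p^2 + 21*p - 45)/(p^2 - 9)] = 96/(p^3 - 9*p^2 + 27*p - 27)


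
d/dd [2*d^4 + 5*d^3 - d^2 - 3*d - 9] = 8*d^3 + 15*d^2 - 2*d - 3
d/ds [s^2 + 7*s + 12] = 2*s + 7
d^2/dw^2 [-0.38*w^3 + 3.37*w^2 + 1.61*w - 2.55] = 6.74 - 2.28*w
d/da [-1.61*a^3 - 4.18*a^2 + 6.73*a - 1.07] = -4.83*a^2 - 8.36*a + 6.73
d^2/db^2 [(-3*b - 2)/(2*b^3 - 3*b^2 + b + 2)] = 2*(-(3*b + 2)*(6*b^2 - 6*b + 1)^2 + 3*(6*b^2 - 6*b + (2*b - 1)*(3*b + 2) + 1)*(2*b^3 - 3*b^2 + b + 2))/(2*b^3 - 3*b^2 + b + 2)^3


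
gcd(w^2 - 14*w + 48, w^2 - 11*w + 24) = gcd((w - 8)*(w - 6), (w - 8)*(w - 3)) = w - 8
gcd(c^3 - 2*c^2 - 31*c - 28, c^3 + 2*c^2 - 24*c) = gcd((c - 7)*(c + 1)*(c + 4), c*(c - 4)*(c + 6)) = 1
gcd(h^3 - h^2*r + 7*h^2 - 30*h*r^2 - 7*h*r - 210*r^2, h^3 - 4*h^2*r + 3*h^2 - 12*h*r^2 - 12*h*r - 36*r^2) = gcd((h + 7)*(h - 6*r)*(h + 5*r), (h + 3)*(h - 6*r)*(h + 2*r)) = -h + 6*r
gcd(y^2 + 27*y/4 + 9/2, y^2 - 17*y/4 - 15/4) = y + 3/4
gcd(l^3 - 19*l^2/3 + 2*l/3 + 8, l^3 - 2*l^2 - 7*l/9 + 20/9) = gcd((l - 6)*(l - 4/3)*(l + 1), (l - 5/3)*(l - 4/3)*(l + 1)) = l^2 - l/3 - 4/3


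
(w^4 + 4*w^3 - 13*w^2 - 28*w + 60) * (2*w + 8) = 2*w^5 + 16*w^4 + 6*w^3 - 160*w^2 - 104*w + 480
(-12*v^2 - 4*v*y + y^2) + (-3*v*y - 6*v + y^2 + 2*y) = -12*v^2 - 7*v*y - 6*v + 2*y^2 + 2*y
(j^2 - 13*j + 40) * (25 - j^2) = -j^4 + 13*j^3 - 15*j^2 - 325*j + 1000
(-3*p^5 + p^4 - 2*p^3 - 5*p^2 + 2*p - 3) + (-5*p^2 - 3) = -3*p^5 + p^4 - 2*p^3 - 10*p^2 + 2*p - 6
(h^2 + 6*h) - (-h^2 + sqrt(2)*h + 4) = 2*h^2 - sqrt(2)*h + 6*h - 4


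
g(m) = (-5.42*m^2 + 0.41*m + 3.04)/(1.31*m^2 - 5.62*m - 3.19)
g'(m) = (0.41 - 10.84*m)/(1.31*m^2 - 5.62*m - 3.19) + (5.62 - 2.62*m)*(-5.42*m^2 + 0.41*m + 3.04)/(1.31*m^2 - 5.62*m - 3.19)^2 = (29.9233*m^2 + 26.6148*m + 15.7769)/(1.7161*m^4 - 14.7244*m^3 + 23.2266*m^2 + 35.8556*m + 10.1761)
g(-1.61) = -1.26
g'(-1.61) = 0.59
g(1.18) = 0.50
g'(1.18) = 1.39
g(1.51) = 1.00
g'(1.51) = 1.64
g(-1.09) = -0.86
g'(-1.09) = 1.11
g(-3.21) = -1.91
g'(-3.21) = 0.30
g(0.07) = -0.85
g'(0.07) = 1.39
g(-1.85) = -1.39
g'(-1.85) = 0.50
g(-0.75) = -0.18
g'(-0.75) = 4.07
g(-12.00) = -3.09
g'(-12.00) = 0.06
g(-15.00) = -3.25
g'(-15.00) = 0.04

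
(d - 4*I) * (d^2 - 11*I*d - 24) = d^3 - 15*I*d^2 - 68*d + 96*I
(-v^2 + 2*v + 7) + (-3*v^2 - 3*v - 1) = -4*v^2 - v + 6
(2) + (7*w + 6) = 7*w + 8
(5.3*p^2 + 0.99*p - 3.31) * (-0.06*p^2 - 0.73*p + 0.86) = -0.318*p^4 - 3.9284*p^3 + 4.0339*p^2 + 3.2677*p - 2.8466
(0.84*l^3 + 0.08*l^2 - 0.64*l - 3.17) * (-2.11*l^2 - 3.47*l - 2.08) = -1.7724*l^5 - 3.0836*l^4 - 0.6744*l^3 + 8.7431*l^2 + 12.3311*l + 6.5936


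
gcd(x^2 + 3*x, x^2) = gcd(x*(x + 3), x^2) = x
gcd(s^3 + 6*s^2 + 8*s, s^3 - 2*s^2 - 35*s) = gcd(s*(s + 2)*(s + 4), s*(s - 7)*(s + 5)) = s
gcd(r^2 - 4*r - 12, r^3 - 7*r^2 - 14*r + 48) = 1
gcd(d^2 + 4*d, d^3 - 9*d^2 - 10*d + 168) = d + 4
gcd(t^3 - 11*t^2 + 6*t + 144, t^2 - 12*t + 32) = t - 8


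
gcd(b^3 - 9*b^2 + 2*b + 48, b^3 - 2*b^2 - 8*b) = b + 2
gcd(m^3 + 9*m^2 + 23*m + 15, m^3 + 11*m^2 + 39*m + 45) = m^2 + 8*m + 15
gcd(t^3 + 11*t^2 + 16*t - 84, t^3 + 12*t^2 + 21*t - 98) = t^2 + 5*t - 14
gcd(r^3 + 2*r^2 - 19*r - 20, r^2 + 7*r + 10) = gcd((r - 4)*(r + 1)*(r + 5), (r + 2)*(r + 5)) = r + 5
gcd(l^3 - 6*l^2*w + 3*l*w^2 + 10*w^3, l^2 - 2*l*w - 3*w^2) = l + w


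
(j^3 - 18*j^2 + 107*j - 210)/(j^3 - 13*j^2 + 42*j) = (j - 5)/j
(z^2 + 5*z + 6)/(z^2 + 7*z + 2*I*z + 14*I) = (z^2 + 5*z + 6)/(z^2 + z*(7 + 2*I) + 14*I)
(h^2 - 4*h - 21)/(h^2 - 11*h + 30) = (h^2 - 4*h - 21)/(h^2 - 11*h + 30)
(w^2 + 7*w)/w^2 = (w + 7)/w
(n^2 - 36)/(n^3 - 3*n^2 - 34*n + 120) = (n - 6)/(n^2 - 9*n + 20)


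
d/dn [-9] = 0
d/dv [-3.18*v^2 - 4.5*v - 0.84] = -6.36*v - 4.5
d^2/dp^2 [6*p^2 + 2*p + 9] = 12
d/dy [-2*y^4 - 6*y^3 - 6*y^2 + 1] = 2*y*(-4*y^2 - 9*y - 6)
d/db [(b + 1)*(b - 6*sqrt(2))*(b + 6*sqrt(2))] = 3*b^2 + 2*b - 72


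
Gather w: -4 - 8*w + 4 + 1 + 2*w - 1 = -6*w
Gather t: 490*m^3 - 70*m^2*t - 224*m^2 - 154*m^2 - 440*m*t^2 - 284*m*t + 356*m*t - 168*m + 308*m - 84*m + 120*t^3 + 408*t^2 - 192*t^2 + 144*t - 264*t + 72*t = 490*m^3 - 378*m^2 + 56*m + 120*t^3 + t^2*(216 - 440*m) + t*(-70*m^2 + 72*m - 48)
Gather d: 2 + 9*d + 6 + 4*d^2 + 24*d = 4*d^2 + 33*d + 8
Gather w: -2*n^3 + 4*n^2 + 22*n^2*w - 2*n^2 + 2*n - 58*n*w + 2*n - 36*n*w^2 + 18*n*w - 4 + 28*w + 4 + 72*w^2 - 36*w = -2*n^3 + 2*n^2 + 4*n + w^2*(72 - 36*n) + w*(22*n^2 - 40*n - 8)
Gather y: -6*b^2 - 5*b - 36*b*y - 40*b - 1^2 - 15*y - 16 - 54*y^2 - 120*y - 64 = -6*b^2 - 45*b - 54*y^2 + y*(-36*b - 135) - 81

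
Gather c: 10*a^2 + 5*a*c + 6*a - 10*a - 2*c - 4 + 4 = 10*a^2 - 4*a + c*(5*a - 2)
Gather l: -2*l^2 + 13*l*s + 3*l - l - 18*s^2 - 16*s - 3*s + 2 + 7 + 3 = -2*l^2 + l*(13*s + 2) - 18*s^2 - 19*s + 12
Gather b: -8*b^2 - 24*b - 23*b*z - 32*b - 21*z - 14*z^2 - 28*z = -8*b^2 + b*(-23*z - 56) - 14*z^2 - 49*z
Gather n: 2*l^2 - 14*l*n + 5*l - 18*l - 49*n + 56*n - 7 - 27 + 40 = 2*l^2 - 13*l + n*(7 - 14*l) + 6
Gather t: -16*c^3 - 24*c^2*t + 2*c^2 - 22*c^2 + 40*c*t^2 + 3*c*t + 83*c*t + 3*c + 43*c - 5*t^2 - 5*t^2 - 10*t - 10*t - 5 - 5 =-16*c^3 - 20*c^2 + 46*c + t^2*(40*c - 10) + t*(-24*c^2 + 86*c - 20) - 10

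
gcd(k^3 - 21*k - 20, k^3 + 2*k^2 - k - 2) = k + 1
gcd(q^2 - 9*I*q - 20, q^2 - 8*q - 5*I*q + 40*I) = q - 5*I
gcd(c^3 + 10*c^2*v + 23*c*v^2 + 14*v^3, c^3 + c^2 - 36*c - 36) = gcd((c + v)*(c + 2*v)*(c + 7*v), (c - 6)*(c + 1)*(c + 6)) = 1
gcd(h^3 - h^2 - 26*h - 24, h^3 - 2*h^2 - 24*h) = h^2 - 2*h - 24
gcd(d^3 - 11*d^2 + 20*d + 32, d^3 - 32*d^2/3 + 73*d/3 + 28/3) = d - 4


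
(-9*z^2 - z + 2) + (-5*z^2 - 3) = -14*z^2 - z - 1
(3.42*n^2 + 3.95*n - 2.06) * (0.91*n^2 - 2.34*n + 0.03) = 3.1122*n^4 - 4.4083*n^3 - 11.015*n^2 + 4.9389*n - 0.0618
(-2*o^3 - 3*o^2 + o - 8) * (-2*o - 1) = 4*o^4 + 8*o^3 + o^2 + 15*o + 8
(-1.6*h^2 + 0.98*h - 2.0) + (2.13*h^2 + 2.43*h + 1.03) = 0.53*h^2 + 3.41*h - 0.97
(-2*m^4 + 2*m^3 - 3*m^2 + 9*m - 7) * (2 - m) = 2*m^5 - 6*m^4 + 7*m^3 - 15*m^2 + 25*m - 14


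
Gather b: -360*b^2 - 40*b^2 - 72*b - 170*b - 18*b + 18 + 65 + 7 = -400*b^2 - 260*b + 90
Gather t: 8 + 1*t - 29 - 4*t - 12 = -3*t - 33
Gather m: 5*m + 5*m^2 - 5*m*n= 5*m^2 + m*(5 - 5*n)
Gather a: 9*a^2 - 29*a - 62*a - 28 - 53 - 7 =9*a^2 - 91*a - 88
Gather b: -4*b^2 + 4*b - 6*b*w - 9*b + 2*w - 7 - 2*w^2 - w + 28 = -4*b^2 + b*(-6*w - 5) - 2*w^2 + w + 21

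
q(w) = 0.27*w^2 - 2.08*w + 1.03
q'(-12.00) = -8.56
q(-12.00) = 64.87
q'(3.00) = -0.46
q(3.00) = -2.78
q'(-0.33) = -2.26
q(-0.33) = 1.75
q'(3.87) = 0.01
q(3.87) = -2.98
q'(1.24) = -1.41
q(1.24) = -1.13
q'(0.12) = -2.02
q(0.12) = 0.78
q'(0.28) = -1.93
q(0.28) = 0.47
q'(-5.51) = -5.06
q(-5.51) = 20.69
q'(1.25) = -1.40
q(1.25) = -1.15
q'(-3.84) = -4.15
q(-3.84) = 13.00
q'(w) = 0.54*w - 2.08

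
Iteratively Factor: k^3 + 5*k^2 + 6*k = (k + 3)*(k^2 + 2*k) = k*(k + 3)*(k + 2)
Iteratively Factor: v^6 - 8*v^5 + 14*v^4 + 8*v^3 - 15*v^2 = (v - 5)*(v^5 - 3*v^4 - v^3 + 3*v^2) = v*(v - 5)*(v^4 - 3*v^3 - v^2 + 3*v) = v*(v - 5)*(v - 1)*(v^3 - 2*v^2 - 3*v) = v^2*(v - 5)*(v - 1)*(v^2 - 2*v - 3) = v^2*(v - 5)*(v - 1)*(v + 1)*(v - 3)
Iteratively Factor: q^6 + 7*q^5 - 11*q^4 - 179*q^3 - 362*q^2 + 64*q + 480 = (q + 4)*(q^5 + 3*q^4 - 23*q^3 - 87*q^2 - 14*q + 120) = (q - 5)*(q + 4)*(q^4 + 8*q^3 + 17*q^2 - 2*q - 24) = (q - 5)*(q + 4)^2*(q^3 + 4*q^2 + q - 6) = (q - 5)*(q + 2)*(q + 4)^2*(q^2 + 2*q - 3) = (q - 5)*(q - 1)*(q + 2)*(q + 4)^2*(q + 3)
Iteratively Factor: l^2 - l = (l)*(l - 1)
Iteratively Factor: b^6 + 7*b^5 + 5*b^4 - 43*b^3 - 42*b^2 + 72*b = (b + 3)*(b^5 + 4*b^4 - 7*b^3 - 22*b^2 + 24*b) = (b - 1)*(b + 3)*(b^4 + 5*b^3 - 2*b^2 - 24*b) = (b - 2)*(b - 1)*(b + 3)*(b^3 + 7*b^2 + 12*b) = b*(b - 2)*(b - 1)*(b + 3)*(b^2 + 7*b + 12) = b*(b - 2)*(b - 1)*(b + 3)^2*(b + 4)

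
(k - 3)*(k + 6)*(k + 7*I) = k^3 + 3*k^2 + 7*I*k^2 - 18*k + 21*I*k - 126*I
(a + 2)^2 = a^2 + 4*a + 4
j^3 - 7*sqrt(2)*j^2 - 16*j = j*(j - 8*sqrt(2))*(j + sqrt(2))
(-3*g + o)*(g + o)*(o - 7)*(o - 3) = -3*g^2*o^2 + 30*g^2*o - 63*g^2 - 2*g*o^3 + 20*g*o^2 - 42*g*o + o^4 - 10*o^3 + 21*o^2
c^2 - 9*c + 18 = (c - 6)*(c - 3)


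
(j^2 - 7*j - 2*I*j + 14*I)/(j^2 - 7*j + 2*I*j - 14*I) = (j - 2*I)/(j + 2*I)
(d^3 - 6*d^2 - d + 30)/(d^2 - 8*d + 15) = d + 2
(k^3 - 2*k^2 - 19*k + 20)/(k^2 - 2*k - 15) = (k^2 + 3*k - 4)/(k + 3)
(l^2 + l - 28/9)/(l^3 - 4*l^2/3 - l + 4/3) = (l + 7/3)/(l^2 - 1)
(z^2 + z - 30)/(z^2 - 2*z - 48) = (z - 5)/(z - 8)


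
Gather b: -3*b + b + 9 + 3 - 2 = 10 - 2*b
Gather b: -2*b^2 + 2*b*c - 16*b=-2*b^2 + b*(2*c - 16)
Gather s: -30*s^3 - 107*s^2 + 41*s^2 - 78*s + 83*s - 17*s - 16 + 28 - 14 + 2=-30*s^3 - 66*s^2 - 12*s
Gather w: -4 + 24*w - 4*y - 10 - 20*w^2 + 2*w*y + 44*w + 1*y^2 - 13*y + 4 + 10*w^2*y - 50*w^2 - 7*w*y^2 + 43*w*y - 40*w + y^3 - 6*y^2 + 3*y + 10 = w^2*(10*y - 70) + w*(-7*y^2 + 45*y + 28) + y^3 - 5*y^2 - 14*y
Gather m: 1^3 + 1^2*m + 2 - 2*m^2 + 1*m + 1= -2*m^2 + 2*m + 4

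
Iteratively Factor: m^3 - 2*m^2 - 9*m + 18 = (m - 3)*(m^2 + m - 6) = (m - 3)*(m + 3)*(m - 2)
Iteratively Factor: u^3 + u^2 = (u)*(u^2 + u) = u*(u + 1)*(u)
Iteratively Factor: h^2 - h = (h - 1)*(h)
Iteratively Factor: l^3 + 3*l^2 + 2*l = (l)*(l^2 + 3*l + 2) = l*(l + 1)*(l + 2)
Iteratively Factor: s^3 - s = (s)*(s^2 - 1) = s*(s - 1)*(s + 1)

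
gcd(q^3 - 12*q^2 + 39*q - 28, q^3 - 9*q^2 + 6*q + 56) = q^2 - 11*q + 28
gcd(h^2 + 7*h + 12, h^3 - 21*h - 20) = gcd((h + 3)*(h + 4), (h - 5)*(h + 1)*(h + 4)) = h + 4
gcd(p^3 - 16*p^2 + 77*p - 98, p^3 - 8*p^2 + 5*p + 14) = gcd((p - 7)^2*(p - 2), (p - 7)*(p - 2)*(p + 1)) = p^2 - 9*p + 14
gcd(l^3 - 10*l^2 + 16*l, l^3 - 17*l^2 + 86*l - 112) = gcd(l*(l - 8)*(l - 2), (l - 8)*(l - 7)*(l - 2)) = l^2 - 10*l + 16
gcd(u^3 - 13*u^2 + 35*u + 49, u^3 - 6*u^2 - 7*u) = u^2 - 6*u - 7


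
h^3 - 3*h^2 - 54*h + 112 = (h - 8)*(h - 2)*(h + 7)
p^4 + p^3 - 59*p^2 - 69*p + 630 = (p - 7)*(p - 3)*(p + 5)*(p + 6)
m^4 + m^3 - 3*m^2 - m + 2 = (m - 1)^2*(m + 1)*(m + 2)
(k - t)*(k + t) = k^2 - t^2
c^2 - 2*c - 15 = (c - 5)*(c + 3)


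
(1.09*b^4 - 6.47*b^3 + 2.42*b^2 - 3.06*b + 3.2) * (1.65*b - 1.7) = 1.7985*b^5 - 12.5285*b^4 + 14.992*b^3 - 9.163*b^2 + 10.482*b - 5.44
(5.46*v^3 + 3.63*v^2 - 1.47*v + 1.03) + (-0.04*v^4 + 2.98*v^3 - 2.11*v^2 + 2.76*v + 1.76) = -0.04*v^4 + 8.44*v^3 + 1.52*v^2 + 1.29*v + 2.79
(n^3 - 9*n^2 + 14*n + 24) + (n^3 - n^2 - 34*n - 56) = 2*n^3 - 10*n^2 - 20*n - 32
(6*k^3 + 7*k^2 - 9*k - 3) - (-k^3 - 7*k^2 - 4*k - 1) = 7*k^3 + 14*k^2 - 5*k - 2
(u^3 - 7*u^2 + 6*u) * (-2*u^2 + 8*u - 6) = -2*u^5 + 22*u^4 - 74*u^3 + 90*u^2 - 36*u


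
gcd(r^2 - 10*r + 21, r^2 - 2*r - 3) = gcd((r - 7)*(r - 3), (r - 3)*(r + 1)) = r - 3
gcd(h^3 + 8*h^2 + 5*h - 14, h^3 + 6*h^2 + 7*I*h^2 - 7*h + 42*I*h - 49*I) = h^2 + 6*h - 7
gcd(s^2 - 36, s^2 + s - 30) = s + 6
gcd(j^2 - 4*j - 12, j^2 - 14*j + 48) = j - 6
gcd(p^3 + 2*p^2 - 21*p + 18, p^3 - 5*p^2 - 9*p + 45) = p - 3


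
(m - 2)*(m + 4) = m^2 + 2*m - 8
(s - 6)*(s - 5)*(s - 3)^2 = s^4 - 17*s^3 + 105*s^2 - 279*s + 270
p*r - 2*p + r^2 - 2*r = (p + r)*(r - 2)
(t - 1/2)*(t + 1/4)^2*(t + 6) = t^4 + 6*t^3 - 3*t^2/16 - 37*t/32 - 3/16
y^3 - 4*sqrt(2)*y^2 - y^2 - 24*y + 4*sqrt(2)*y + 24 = (y - 1)*(y - 6*sqrt(2))*(y + 2*sqrt(2))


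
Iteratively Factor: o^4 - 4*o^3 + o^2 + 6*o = (o + 1)*(o^3 - 5*o^2 + 6*o) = (o - 3)*(o + 1)*(o^2 - 2*o) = (o - 3)*(o - 2)*(o + 1)*(o)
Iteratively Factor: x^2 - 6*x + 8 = (x - 2)*(x - 4)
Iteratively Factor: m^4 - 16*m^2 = (m + 4)*(m^3 - 4*m^2) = m*(m + 4)*(m^2 - 4*m) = m^2*(m + 4)*(m - 4)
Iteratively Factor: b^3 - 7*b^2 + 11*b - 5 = (b - 5)*(b^2 - 2*b + 1) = (b - 5)*(b - 1)*(b - 1)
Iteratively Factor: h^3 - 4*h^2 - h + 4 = (h + 1)*(h^2 - 5*h + 4) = (h - 4)*(h + 1)*(h - 1)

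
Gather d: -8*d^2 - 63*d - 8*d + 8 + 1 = -8*d^2 - 71*d + 9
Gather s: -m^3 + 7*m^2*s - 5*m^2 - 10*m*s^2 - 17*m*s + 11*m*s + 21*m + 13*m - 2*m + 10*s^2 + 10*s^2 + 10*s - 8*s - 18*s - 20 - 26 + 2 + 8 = -m^3 - 5*m^2 + 32*m + s^2*(20 - 10*m) + s*(7*m^2 - 6*m - 16) - 36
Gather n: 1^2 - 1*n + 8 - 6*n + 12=21 - 7*n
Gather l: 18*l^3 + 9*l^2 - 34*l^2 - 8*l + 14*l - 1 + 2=18*l^3 - 25*l^2 + 6*l + 1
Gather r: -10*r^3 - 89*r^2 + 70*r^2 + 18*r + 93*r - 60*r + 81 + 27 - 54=-10*r^3 - 19*r^2 + 51*r + 54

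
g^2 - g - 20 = (g - 5)*(g + 4)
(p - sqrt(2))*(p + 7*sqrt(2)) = p^2 + 6*sqrt(2)*p - 14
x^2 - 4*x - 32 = (x - 8)*(x + 4)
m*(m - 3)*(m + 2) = m^3 - m^2 - 6*m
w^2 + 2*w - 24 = (w - 4)*(w + 6)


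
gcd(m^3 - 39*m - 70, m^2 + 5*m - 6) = 1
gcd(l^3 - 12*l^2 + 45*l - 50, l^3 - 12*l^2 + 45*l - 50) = l^3 - 12*l^2 + 45*l - 50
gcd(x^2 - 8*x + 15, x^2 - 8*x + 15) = x^2 - 8*x + 15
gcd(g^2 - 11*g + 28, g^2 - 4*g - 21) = g - 7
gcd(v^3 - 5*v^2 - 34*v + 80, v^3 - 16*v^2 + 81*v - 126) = 1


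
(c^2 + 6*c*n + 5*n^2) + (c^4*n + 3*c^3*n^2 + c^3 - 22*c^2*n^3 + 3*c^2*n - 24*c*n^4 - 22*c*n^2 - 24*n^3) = c^4*n + 3*c^3*n^2 + c^3 - 22*c^2*n^3 + 3*c^2*n + c^2 - 24*c*n^4 - 22*c*n^2 + 6*c*n - 24*n^3 + 5*n^2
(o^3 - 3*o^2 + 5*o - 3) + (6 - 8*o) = o^3 - 3*o^2 - 3*o + 3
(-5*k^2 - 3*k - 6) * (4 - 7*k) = 35*k^3 + k^2 + 30*k - 24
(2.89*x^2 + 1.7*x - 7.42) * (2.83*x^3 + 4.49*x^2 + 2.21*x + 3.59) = 8.1787*x^5 + 17.7871*x^4 - 6.9787*x^3 - 19.1837*x^2 - 10.2952*x - 26.6378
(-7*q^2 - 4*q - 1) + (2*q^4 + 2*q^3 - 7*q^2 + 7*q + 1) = 2*q^4 + 2*q^3 - 14*q^2 + 3*q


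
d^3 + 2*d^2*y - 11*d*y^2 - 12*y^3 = (d - 3*y)*(d + y)*(d + 4*y)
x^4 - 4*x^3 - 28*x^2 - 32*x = x*(x - 8)*(x + 2)^2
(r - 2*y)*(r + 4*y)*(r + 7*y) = r^3 + 9*r^2*y + 6*r*y^2 - 56*y^3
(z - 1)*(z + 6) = z^2 + 5*z - 6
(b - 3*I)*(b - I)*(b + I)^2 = b^4 - 2*I*b^3 + 4*b^2 - 2*I*b + 3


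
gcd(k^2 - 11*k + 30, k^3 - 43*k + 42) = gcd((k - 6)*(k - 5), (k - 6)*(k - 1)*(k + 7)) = k - 6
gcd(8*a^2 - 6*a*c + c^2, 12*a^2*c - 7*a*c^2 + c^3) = 4*a - c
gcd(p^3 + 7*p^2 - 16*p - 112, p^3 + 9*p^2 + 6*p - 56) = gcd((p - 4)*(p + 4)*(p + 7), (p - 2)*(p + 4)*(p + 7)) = p^2 + 11*p + 28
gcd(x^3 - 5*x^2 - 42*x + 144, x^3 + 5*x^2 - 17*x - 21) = x - 3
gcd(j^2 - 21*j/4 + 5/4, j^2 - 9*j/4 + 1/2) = j - 1/4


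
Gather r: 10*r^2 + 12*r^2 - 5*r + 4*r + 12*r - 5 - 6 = 22*r^2 + 11*r - 11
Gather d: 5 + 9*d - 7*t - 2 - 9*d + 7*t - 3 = 0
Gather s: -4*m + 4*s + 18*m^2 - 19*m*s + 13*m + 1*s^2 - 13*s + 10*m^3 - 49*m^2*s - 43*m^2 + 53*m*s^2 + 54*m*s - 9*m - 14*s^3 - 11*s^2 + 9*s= 10*m^3 - 25*m^2 - 14*s^3 + s^2*(53*m - 10) + s*(-49*m^2 + 35*m)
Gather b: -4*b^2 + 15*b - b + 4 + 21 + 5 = -4*b^2 + 14*b + 30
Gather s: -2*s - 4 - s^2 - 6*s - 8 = -s^2 - 8*s - 12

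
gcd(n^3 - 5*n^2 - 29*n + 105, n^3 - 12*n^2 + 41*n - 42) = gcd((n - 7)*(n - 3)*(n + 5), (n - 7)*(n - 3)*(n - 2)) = n^2 - 10*n + 21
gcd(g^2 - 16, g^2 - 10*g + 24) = g - 4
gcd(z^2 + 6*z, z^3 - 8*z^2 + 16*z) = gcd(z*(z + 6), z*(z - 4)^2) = z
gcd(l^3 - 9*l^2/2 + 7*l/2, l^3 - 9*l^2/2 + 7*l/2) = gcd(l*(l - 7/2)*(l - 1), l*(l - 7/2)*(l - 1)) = l^3 - 9*l^2/2 + 7*l/2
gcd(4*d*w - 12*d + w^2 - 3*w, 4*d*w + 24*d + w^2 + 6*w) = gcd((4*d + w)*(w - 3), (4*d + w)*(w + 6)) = 4*d + w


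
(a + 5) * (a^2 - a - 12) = a^3 + 4*a^2 - 17*a - 60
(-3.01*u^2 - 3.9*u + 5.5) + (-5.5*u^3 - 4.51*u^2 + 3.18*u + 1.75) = -5.5*u^3 - 7.52*u^2 - 0.72*u + 7.25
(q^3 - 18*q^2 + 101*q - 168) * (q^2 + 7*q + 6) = q^5 - 11*q^4 - 19*q^3 + 431*q^2 - 570*q - 1008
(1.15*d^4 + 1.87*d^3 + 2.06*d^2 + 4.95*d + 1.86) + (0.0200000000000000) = 1.15*d^4 + 1.87*d^3 + 2.06*d^2 + 4.95*d + 1.88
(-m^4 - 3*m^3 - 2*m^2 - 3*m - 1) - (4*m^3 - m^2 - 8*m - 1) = -m^4 - 7*m^3 - m^2 + 5*m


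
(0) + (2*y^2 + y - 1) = 2*y^2 + y - 1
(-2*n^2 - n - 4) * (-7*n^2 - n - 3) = 14*n^4 + 9*n^3 + 35*n^2 + 7*n + 12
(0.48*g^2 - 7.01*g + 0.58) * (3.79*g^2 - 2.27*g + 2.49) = 1.8192*g^4 - 27.6575*g^3 + 19.3061*g^2 - 18.7715*g + 1.4442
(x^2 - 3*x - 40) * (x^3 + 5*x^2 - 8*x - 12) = x^5 + 2*x^4 - 63*x^3 - 188*x^2 + 356*x + 480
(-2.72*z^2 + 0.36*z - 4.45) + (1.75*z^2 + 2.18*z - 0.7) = -0.97*z^2 + 2.54*z - 5.15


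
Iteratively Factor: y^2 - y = (y - 1)*(y)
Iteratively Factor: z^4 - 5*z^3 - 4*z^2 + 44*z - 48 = (z - 2)*(z^3 - 3*z^2 - 10*z + 24) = (z - 4)*(z - 2)*(z^2 + z - 6) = (z - 4)*(z - 2)^2*(z + 3)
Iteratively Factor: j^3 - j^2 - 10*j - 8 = (j + 1)*(j^2 - 2*j - 8) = (j - 4)*(j + 1)*(j + 2)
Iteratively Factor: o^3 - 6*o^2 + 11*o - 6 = (o - 1)*(o^2 - 5*o + 6) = (o - 2)*(o - 1)*(o - 3)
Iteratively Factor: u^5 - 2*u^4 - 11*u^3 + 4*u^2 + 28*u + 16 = (u + 1)*(u^4 - 3*u^3 - 8*u^2 + 12*u + 16) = (u + 1)^2*(u^3 - 4*u^2 - 4*u + 16) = (u - 4)*(u + 1)^2*(u^2 - 4) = (u - 4)*(u - 2)*(u + 1)^2*(u + 2)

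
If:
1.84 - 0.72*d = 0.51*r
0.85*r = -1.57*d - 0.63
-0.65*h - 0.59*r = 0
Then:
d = -9.99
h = -16.08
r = 17.71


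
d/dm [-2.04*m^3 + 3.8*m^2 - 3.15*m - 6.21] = -6.12*m^2 + 7.6*m - 3.15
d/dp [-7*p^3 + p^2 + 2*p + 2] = -21*p^2 + 2*p + 2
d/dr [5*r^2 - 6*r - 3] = 10*r - 6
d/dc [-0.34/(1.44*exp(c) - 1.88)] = 0.4896*exp(c)/(1.44*exp(c) - 1.88)^2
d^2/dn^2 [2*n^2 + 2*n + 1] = 4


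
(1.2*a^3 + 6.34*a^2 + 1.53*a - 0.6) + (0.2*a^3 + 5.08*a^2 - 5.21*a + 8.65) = 1.4*a^3 + 11.42*a^2 - 3.68*a + 8.05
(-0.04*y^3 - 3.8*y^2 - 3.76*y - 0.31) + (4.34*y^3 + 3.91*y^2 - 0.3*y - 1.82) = 4.3*y^3 + 0.11*y^2 - 4.06*y - 2.13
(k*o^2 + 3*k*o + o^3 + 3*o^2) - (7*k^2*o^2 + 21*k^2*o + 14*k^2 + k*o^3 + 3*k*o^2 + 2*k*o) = -7*k^2*o^2 - 21*k^2*o - 14*k^2 - k*o^3 - 2*k*o^2 + k*o + o^3 + 3*o^2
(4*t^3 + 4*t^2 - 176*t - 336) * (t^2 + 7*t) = 4*t^5 + 32*t^4 - 148*t^3 - 1568*t^2 - 2352*t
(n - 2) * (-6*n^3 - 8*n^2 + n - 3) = -6*n^4 + 4*n^3 + 17*n^2 - 5*n + 6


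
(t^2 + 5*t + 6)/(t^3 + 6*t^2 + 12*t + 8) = (t + 3)/(t^2 + 4*t + 4)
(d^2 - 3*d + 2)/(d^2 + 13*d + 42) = (d^2 - 3*d + 2)/(d^2 + 13*d + 42)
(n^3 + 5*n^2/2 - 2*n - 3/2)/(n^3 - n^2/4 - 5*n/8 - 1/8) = 4*(n + 3)/(4*n + 1)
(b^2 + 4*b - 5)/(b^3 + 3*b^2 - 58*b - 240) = (b - 1)/(b^2 - 2*b - 48)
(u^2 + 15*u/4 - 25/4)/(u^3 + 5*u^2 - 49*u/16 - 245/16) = 4*(4*u - 5)/(16*u^2 - 49)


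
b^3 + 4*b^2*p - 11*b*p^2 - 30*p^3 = (b - 3*p)*(b + 2*p)*(b + 5*p)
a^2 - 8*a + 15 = (a - 5)*(a - 3)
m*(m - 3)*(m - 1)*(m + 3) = m^4 - m^3 - 9*m^2 + 9*m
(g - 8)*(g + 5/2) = g^2 - 11*g/2 - 20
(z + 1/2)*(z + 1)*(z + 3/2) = z^3 + 3*z^2 + 11*z/4 + 3/4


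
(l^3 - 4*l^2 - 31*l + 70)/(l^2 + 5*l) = l - 9 + 14/l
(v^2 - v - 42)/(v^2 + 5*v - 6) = (v - 7)/(v - 1)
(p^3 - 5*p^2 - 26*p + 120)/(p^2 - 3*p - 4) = (p^2 - p - 30)/(p + 1)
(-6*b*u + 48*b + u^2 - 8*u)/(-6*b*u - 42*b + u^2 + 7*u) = (u - 8)/(u + 7)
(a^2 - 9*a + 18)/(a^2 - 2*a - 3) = (a - 6)/(a + 1)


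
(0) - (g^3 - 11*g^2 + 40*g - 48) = -g^3 + 11*g^2 - 40*g + 48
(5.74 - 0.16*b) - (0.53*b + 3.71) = 2.03 - 0.69*b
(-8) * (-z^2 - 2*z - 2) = 8*z^2 + 16*z + 16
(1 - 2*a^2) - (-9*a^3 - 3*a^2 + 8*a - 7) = 9*a^3 + a^2 - 8*a + 8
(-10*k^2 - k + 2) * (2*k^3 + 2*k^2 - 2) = -20*k^5 - 22*k^4 + 2*k^3 + 24*k^2 + 2*k - 4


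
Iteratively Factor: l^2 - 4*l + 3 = (l - 1)*(l - 3)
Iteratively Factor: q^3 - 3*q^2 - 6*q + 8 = (q - 1)*(q^2 - 2*q - 8) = (q - 4)*(q - 1)*(q + 2)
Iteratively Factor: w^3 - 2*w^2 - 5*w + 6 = (w + 2)*(w^2 - 4*w + 3) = (w - 1)*(w + 2)*(w - 3)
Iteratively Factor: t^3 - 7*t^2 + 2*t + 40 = (t + 2)*(t^2 - 9*t + 20) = (t - 5)*(t + 2)*(t - 4)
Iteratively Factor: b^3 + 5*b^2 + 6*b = (b)*(b^2 + 5*b + 6) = b*(b + 2)*(b + 3)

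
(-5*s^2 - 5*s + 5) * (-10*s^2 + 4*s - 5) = 50*s^4 + 30*s^3 - 45*s^2 + 45*s - 25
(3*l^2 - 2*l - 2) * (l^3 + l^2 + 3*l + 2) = 3*l^5 + l^4 + 5*l^3 - 2*l^2 - 10*l - 4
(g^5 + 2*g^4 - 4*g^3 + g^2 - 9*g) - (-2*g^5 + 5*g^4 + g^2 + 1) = 3*g^5 - 3*g^4 - 4*g^3 - 9*g - 1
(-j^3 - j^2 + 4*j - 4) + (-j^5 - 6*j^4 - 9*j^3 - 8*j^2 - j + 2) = -j^5 - 6*j^4 - 10*j^3 - 9*j^2 + 3*j - 2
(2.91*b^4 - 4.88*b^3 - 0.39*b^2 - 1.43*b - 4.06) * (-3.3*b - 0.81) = -9.603*b^5 + 13.7469*b^4 + 5.2398*b^3 + 5.0349*b^2 + 14.5563*b + 3.2886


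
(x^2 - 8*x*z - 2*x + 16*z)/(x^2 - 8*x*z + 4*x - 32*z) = (x - 2)/(x + 4)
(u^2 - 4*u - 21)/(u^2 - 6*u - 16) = (-u^2 + 4*u + 21)/(-u^2 + 6*u + 16)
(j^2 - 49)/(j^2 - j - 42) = (j + 7)/(j + 6)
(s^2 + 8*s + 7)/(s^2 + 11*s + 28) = (s + 1)/(s + 4)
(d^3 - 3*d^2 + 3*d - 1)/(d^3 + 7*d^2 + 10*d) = (d^3 - 3*d^2 + 3*d - 1)/(d*(d^2 + 7*d + 10))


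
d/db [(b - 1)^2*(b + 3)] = (b - 1)*(3*b + 5)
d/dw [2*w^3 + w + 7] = 6*w^2 + 1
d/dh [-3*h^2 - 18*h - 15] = -6*h - 18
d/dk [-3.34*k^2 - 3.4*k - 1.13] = -6.68*k - 3.4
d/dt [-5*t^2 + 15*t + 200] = 15 - 10*t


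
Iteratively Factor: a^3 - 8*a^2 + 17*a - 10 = (a - 2)*(a^2 - 6*a + 5) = (a - 5)*(a - 2)*(a - 1)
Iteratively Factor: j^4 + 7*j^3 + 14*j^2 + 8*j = (j + 2)*(j^3 + 5*j^2 + 4*j) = (j + 1)*(j + 2)*(j^2 + 4*j) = (j + 1)*(j + 2)*(j + 4)*(j)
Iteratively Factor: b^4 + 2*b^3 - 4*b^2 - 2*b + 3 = (b + 3)*(b^3 - b^2 - b + 1) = (b - 1)*(b + 3)*(b^2 - 1) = (b - 1)*(b + 1)*(b + 3)*(b - 1)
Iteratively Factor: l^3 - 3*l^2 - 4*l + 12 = (l + 2)*(l^2 - 5*l + 6) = (l - 2)*(l + 2)*(l - 3)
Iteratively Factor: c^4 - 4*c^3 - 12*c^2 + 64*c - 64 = (c - 4)*(c^3 - 12*c + 16) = (c - 4)*(c - 2)*(c^2 + 2*c - 8) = (c - 4)*(c - 2)^2*(c + 4)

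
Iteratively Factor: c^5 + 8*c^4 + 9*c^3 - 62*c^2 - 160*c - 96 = (c + 2)*(c^4 + 6*c^3 - 3*c^2 - 56*c - 48) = (c + 2)*(c + 4)*(c^3 + 2*c^2 - 11*c - 12) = (c - 3)*(c + 2)*(c + 4)*(c^2 + 5*c + 4) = (c - 3)*(c + 2)*(c + 4)^2*(c + 1)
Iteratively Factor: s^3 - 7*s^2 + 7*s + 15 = (s - 3)*(s^2 - 4*s - 5) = (s - 5)*(s - 3)*(s + 1)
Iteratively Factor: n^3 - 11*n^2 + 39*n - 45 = (n - 5)*(n^2 - 6*n + 9) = (n - 5)*(n - 3)*(n - 3)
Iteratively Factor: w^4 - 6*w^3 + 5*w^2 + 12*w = (w - 4)*(w^3 - 2*w^2 - 3*w) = w*(w - 4)*(w^2 - 2*w - 3) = w*(w - 4)*(w - 3)*(w + 1)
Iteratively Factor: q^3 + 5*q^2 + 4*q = (q)*(q^2 + 5*q + 4) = q*(q + 1)*(q + 4)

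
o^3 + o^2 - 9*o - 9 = (o - 3)*(o + 1)*(o + 3)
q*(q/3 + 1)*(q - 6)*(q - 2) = q^4/3 - 5*q^3/3 - 4*q^2 + 12*q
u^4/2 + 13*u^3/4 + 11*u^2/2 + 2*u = u*(u/2 + 1)*(u + 1/2)*(u + 4)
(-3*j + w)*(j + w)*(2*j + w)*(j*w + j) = -6*j^4*w - 6*j^4 - 7*j^3*w^2 - 7*j^3*w + j*w^4 + j*w^3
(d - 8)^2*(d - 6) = d^3 - 22*d^2 + 160*d - 384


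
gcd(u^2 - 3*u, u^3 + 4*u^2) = u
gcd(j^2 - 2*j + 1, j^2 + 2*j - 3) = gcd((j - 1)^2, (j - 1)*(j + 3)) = j - 1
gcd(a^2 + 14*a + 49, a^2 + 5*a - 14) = a + 7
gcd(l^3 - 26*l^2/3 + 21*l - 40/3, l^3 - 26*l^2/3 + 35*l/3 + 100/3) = l - 5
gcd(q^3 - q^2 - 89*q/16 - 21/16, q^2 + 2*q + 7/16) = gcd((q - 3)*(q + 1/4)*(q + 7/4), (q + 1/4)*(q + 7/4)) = q^2 + 2*q + 7/16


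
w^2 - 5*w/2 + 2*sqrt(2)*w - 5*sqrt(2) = (w - 5/2)*(w + 2*sqrt(2))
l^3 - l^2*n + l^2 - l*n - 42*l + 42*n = (l - 6)*(l + 7)*(l - n)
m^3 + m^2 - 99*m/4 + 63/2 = (m - 7/2)*(m - 3/2)*(m + 6)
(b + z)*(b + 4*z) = b^2 + 5*b*z + 4*z^2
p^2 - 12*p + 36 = (p - 6)^2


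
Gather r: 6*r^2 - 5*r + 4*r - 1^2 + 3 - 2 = 6*r^2 - r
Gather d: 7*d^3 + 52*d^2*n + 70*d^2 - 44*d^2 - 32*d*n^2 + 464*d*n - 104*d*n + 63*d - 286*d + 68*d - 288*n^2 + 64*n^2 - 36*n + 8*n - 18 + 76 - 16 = 7*d^3 + d^2*(52*n + 26) + d*(-32*n^2 + 360*n - 155) - 224*n^2 - 28*n + 42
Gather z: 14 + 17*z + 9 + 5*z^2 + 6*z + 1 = 5*z^2 + 23*z + 24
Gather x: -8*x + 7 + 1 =8 - 8*x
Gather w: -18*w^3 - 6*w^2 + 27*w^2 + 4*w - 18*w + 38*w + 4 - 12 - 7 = -18*w^3 + 21*w^2 + 24*w - 15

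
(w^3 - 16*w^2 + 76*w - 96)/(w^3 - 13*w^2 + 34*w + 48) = (w - 2)/(w + 1)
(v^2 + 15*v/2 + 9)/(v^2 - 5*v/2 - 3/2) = (2*v^2 + 15*v + 18)/(2*v^2 - 5*v - 3)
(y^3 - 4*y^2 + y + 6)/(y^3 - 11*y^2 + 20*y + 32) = (y^2 - 5*y + 6)/(y^2 - 12*y + 32)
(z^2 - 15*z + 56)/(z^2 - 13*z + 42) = (z - 8)/(z - 6)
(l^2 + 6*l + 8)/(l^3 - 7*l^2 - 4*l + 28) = (l + 4)/(l^2 - 9*l + 14)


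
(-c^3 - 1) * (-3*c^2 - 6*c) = 3*c^5 + 6*c^4 + 3*c^2 + 6*c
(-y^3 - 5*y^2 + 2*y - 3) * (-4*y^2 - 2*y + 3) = 4*y^5 + 22*y^4 - y^3 - 7*y^2 + 12*y - 9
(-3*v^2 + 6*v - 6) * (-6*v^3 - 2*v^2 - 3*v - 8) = 18*v^5 - 30*v^4 + 33*v^3 + 18*v^2 - 30*v + 48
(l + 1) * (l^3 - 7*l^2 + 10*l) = l^4 - 6*l^3 + 3*l^2 + 10*l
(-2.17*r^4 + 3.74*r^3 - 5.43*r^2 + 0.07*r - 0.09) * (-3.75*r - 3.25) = 8.1375*r^5 - 6.9725*r^4 + 8.2075*r^3 + 17.385*r^2 + 0.11*r + 0.2925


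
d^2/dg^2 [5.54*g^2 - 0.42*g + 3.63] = 11.0800000000000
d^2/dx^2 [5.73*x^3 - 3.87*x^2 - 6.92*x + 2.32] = 34.38*x - 7.74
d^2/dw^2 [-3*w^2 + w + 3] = -6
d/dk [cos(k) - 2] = -sin(k)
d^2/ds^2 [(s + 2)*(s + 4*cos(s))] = -4*(s + 2)*cos(s) - 8*sin(s) + 2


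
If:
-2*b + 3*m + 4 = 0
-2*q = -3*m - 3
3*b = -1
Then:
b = -1/3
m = -14/9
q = -5/6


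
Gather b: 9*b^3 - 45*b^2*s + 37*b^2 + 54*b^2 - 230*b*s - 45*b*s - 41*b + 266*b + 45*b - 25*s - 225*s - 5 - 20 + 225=9*b^3 + b^2*(91 - 45*s) + b*(270 - 275*s) - 250*s + 200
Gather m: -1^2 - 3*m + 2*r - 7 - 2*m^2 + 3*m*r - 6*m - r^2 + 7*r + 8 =-2*m^2 + m*(3*r - 9) - r^2 + 9*r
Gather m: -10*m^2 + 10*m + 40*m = -10*m^2 + 50*m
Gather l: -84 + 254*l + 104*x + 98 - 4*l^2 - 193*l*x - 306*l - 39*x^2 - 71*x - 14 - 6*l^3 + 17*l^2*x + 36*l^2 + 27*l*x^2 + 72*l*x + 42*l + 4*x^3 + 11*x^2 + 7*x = -6*l^3 + l^2*(17*x + 32) + l*(27*x^2 - 121*x - 10) + 4*x^3 - 28*x^2 + 40*x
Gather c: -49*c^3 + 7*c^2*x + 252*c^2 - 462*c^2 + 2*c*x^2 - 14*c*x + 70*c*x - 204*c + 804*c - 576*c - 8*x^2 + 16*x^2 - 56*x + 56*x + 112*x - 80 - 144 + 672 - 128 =-49*c^3 + c^2*(7*x - 210) + c*(2*x^2 + 56*x + 24) + 8*x^2 + 112*x + 320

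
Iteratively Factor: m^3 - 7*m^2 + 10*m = (m - 5)*(m^2 - 2*m) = m*(m - 5)*(m - 2)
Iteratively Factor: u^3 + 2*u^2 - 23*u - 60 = (u - 5)*(u^2 + 7*u + 12) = (u - 5)*(u + 4)*(u + 3)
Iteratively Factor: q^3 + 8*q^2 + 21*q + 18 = (q + 3)*(q^2 + 5*q + 6) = (q + 3)^2*(q + 2)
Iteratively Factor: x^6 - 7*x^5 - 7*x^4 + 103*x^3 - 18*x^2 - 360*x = (x)*(x^5 - 7*x^4 - 7*x^3 + 103*x^2 - 18*x - 360) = x*(x + 3)*(x^4 - 10*x^3 + 23*x^2 + 34*x - 120) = x*(x - 4)*(x + 3)*(x^3 - 6*x^2 - x + 30) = x*(x - 5)*(x - 4)*(x + 3)*(x^2 - x - 6) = x*(x - 5)*(x - 4)*(x + 2)*(x + 3)*(x - 3)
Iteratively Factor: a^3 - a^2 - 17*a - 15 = (a - 5)*(a^2 + 4*a + 3) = (a - 5)*(a + 3)*(a + 1)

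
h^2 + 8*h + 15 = (h + 3)*(h + 5)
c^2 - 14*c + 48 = (c - 8)*(c - 6)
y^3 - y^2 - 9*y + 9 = (y - 3)*(y - 1)*(y + 3)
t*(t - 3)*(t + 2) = t^3 - t^2 - 6*t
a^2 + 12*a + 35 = (a + 5)*(a + 7)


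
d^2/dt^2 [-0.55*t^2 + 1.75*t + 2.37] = -1.10000000000000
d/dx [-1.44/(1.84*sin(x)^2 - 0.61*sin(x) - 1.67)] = (5.2992*sin(x) - 0.8784)*cos(x)/(-1.84*sin(x)^2 + 0.61*sin(x) + 1.67)^2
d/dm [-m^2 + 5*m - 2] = 5 - 2*m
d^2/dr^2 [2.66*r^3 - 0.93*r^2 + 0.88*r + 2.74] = 15.96*r - 1.86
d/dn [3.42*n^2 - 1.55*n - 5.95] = 6.84*n - 1.55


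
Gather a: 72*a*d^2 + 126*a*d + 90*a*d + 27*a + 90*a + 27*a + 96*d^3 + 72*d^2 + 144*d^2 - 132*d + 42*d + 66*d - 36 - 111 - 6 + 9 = a*(72*d^2 + 216*d + 144) + 96*d^3 + 216*d^2 - 24*d - 144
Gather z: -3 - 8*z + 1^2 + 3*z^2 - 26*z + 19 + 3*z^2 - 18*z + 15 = 6*z^2 - 52*z + 32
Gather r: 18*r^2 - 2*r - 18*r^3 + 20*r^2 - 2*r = -18*r^3 + 38*r^2 - 4*r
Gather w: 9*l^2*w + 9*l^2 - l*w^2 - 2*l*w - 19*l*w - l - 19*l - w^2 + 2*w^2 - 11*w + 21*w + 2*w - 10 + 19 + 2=9*l^2 - 20*l + w^2*(1 - l) + w*(9*l^2 - 21*l + 12) + 11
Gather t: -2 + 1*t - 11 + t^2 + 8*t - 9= t^2 + 9*t - 22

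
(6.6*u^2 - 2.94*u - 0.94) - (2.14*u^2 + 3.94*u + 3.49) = 4.46*u^2 - 6.88*u - 4.43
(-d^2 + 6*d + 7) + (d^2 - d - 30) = 5*d - 23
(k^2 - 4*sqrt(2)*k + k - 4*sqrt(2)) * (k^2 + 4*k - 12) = k^4 - 4*sqrt(2)*k^3 + 5*k^3 - 20*sqrt(2)*k^2 - 8*k^2 - 12*k + 32*sqrt(2)*k + 48*sqrt(2)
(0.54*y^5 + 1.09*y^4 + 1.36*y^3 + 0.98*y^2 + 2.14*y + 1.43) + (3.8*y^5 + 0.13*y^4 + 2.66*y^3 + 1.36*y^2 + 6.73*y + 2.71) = 4.34*y^5 + 1.22*y^4 + 4.02*y^3 + 2.34*y^2 + 8.87*y + 4.14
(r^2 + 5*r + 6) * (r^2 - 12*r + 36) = r^4 - 7*r^3 - 18*r^2 + 108*r + 216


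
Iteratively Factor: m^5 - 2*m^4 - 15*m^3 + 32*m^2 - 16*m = (m - 4)*(m^4 + 2*m^3 - 7*m^2 + 4*m) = m*(m - 4)*(m^3 + 2*m^2 - 7*m + 4) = m*(m - 4)*(m - 1)*(m^2 + 3*m - 4) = m*(m - 4)*(m - 1)^2*(m + 4)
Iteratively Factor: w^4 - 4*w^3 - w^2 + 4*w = (w - 1)*(w^3 - 3*w^2 - 4*w) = (w - 4)*(w - 1)*(w^2 + w) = w*(w - 4)*(w - 1)*(w + 1)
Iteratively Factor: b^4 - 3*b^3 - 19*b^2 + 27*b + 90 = (b + 2)*(b^3 - 5*b^2 - 9*b + 45) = (b + 2)*(b + 3)*(b^2 - 8*b + 15) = (b - 3)*(b + 2)*(b + 3)*(b - 5)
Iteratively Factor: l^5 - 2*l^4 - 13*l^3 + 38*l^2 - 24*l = (l - 3)*(l^4 + l^3 - 10*l^2 + 8*l) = (l - 3)*(l + 4)*(l^3 - 3*l^2 + 2*l) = (l - 3)*(l - 2)*(l + 4)*(l^2 - l) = (l - 3)*(l - 2)*(l - 1)*(l + 4)*(l)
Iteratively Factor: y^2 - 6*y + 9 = (y - 3)*(y - 3)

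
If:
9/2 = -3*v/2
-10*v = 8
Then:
No Solution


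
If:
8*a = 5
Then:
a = 5/8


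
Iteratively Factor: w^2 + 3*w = (w)*(w + 3)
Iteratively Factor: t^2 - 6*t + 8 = (t - 2)*(t - 4)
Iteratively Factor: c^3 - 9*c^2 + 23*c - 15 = (c - 5)*(c^2 - 4*c + 3) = (c - 5)*(c - 1)*(c - 3)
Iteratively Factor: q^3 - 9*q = (q + 3)*(q^2 - 3*q) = (q - 3)*(q + 3)*(q)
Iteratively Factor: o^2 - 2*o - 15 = (o + 3)*(o - 5)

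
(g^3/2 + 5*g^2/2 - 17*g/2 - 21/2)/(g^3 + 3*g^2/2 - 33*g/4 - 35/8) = 4*(g^3 + 5*g^2 - 17*g - 21)/(8*g^3 + 12*g^2 - 66*g - 35)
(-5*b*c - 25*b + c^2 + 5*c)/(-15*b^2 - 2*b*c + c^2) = (c + 5)/(3*b + c)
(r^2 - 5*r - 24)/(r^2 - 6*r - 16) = (r + 3)/(r + 2)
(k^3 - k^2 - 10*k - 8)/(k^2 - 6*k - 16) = (k^2 - 3*k - 4)/(k - 8)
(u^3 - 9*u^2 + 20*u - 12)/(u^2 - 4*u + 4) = (u^2 - 7*u + 6)/(u - 2)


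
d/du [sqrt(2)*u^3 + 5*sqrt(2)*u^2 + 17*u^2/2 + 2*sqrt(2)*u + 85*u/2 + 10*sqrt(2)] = 3*sqrt(2)*u^2 + 10*sqrt(2)*u + 17*u + 2*sqrt(2) + 85/2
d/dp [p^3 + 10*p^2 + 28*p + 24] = 3*p^2 + 20*p + 28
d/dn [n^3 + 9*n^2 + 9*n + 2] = 3*n^2 + 18*n + 9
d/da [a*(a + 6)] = 2*a + 6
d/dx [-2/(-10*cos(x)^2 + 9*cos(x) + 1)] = 2*(20*cos(x) - 9)*sin(x)/(-10*cos(x)^2 + 9*cos(x) + 1)^2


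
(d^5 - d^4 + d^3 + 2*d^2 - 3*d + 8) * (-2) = -2*d^5 + 2*d^4 - 2*d^3 - 4*d^2 + 6*d - 16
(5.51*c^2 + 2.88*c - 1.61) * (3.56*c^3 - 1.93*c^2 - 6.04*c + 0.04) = 19.6156*c^5 - 0.381499999999999*c^4 - 44.5704*c^3 - 14.0675*c^2 + 9.8396*c - 0.0644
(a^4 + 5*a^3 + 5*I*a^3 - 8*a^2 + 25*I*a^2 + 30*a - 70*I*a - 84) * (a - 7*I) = a^5 + 5*a^4 - 2*I*a^4 + 27*a^3 - 10*I*a^3 + 205*a^2 - 14*I*a^2 - 574*a - 210*I*a + 588*I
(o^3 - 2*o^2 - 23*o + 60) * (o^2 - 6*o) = o^5 - 8*o^4 - 11*o^3 + 198*o^2 - 360*o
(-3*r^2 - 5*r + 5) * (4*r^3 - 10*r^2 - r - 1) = -12*r^5 + 10*r^4 + 73*r^3 - 42*r^2 - 5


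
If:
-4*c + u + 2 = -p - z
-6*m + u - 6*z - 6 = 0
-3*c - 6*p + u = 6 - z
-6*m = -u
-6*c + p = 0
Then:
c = -8/41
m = -25/246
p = -48/41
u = -25/41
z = -1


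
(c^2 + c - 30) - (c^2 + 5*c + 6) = -4*c - 36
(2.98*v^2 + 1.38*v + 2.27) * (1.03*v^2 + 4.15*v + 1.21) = 3.0694*v^4 + 13.7884*v^3 + 11.6709*v^2 + 11.0903*v + 2.7467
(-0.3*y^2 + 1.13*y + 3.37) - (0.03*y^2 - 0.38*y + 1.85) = -0.33*y^2 + 1.51*y + 1.52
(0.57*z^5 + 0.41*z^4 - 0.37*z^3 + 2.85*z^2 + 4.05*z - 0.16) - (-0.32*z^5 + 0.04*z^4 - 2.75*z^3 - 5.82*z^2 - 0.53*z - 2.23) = 0.89*z^5 + 0.37*z^4 + 2.38*z^3 + 8.67*z^2 + 4.58*z + 2.07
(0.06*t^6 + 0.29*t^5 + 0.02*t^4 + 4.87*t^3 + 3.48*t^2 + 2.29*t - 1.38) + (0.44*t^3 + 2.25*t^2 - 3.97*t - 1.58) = 0.06*t^6 + 0.29*t^5 + 0.02*t^4 + 5.31*t^3 + 5.73*t^2 - 1.68*t - 2.96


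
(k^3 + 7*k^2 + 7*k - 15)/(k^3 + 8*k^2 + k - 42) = (k^2 + 4*k - 5)/(k^2 + 5*k - 14)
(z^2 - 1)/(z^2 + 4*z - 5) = (z + 1)/(z + 5)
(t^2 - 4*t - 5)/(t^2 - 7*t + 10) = (t + 1)/(t - 2)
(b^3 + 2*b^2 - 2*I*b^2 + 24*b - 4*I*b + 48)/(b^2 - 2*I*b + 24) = b + 2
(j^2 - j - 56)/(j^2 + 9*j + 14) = (j - 8)/(j + 2)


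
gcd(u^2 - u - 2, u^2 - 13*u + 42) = 1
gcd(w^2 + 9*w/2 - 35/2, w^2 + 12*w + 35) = w + 7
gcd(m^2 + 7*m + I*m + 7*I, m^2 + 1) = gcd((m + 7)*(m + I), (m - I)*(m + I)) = m + I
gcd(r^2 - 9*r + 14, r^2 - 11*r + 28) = r - 7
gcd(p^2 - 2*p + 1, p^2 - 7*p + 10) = 1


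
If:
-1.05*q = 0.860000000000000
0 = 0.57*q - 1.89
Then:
No Solution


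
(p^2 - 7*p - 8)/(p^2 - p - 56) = (p + 1)/(p + 7)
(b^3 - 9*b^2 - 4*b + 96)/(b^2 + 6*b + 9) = (b^2 - 12*b + 32)/(b + 3)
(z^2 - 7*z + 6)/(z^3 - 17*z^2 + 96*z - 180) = (z - 1)/(z^2 - 11*z + 30)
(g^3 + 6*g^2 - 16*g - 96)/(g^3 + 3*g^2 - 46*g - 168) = (g - 4)/(g - 7)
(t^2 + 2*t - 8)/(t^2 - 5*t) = (t^2 + 2*t - 8)/(t*(t - 5))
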